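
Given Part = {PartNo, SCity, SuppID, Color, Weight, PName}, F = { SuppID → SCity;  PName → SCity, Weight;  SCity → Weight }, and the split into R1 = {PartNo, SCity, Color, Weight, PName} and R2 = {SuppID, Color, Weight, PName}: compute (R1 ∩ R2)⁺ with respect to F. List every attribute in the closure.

SCity, Color, Weight, PName

R1 ∩ R2 = {Color, Weight, PName}.
PName → SCity, Weight applies, adding SCity
Closure: {SCity, Color, Weight, PName}.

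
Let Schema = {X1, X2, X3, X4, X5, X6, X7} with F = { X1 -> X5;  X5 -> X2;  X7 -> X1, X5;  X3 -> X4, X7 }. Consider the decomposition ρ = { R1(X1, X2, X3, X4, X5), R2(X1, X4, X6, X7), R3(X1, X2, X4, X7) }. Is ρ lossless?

Chase test. Columns are X1, X2, X3, X4, X5, X6, X7; row i has aⱼ where attribute j ∈ Ri, else bᵢⱼ.
Initial tableau (one row per fragment):
  row 1: a1 a2 a3 a4 a5 b16 b17
  row 2: a1 b22 b23 a4 b25 a6 a7
  row 3: a1 a2 b33 a4 b35 b36 a7
Rows 1 and 2 agree on X1; apply X1→X5 and equate their X5 entries.
Rows 1 and 3 agree on X1; apply X1→X5 and equate their X5 entries.
Rows 1 and 2 agree on X5; apply X5→X2 and equate their X2 entries.
No row becomes fully distinguished — the join is lossy.

No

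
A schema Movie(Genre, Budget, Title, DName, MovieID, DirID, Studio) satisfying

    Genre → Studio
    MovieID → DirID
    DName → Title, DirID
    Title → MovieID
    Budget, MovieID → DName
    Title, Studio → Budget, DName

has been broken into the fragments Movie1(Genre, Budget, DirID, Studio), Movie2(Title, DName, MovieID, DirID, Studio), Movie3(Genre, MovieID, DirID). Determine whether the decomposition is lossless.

No

Chase test. Columns are Genre, Budget, Title, DName, MovieID, DirID, Studio; row i has aⱼ where attribute j ∈ Moviei, else bᵢⱼ.
Initial tableau (one row per fragment):
  row 1: a1 a2 b13 b14 b15 a6 a7
  row 2: b21 b22 a3 a4 a5 a6 a7
  row 3: a1 b32 b33 b34 a5 a6 b37
Rows 1 and 3 agree on Genre; apply Genre→Studio and equate their Studio entries.
No row becomes fully distinguished — the join is lossy.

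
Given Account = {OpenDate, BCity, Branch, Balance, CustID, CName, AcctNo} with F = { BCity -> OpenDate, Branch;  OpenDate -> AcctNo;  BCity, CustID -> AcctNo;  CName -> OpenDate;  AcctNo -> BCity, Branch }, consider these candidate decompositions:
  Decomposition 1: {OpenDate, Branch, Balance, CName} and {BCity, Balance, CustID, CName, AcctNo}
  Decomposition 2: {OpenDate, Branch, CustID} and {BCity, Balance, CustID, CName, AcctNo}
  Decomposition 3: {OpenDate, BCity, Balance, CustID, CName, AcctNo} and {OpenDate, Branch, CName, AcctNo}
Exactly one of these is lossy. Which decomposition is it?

Decomposition 1: common = {Balance, CName}, closure = {OpenDate, BCity, Branch, Balance, CName, AcctNo} → lossless.
Decomposition 2: common = {CustID}, closure = {CustID} → lossy.
Decomposition 3: common = {OpenDate, CName, AcctNo}, closure = {OpenDate, BCity, Branch, CName, AcctNo} → lossless.

Decomposition 2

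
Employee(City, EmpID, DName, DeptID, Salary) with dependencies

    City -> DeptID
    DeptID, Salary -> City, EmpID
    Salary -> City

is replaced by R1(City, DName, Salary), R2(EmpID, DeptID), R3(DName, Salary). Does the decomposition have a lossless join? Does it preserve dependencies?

lossy and not dependency-preserving

Lossless test (chase): Rows 1 and 3 agree on Salary; apply Salary→City and equate their City entries. Rows 1 and 3 agree on City; apply City→DeptID and equate their DeptID entries. Rows 1 and 3 agree on DeptID, Salary; apply DeptID, Salary→City, EmpID and equate their City, EmpID entries. No row becomes fully distinguished — the join is lossy.
Dependency preservation: the restricted closure of {City} across the fragments never reaches {DeptID}, so City → DeptID cannot be enforced without a join — not preserved.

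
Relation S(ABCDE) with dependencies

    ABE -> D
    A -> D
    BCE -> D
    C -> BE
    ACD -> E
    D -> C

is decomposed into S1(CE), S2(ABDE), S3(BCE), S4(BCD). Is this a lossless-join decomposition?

Chase test. Columns are ABCDE; row i has aⱼ where attribute j ∈ Si, else bᵢⱼ.
Initial tableau (one row per fragment):
  row 1: b11 b12 a3 b14 a5
  row 2: a1 a2 b23 a4 a5
  row 3: b31 a2 a3 b34 a5
  row 4: b41 a2 a3 a4 b45
Rows 1 and 3 agree on C; apply C→BE and equate their BE entries.
Rows 1 and 4 agree on C; apply C→BE and equate their BE entries.
Rows 2 and 4 agree on D; apply D→C and equate their C entries.
Rows 1 and 2 agree on BCE; apply BCE→D and equate their D entries.
Rows 1 and 3 agree on BCE; apply BCE→D and equate their D entries.
Row 2 is now all distinguished symbols — the join is lossless.

Yes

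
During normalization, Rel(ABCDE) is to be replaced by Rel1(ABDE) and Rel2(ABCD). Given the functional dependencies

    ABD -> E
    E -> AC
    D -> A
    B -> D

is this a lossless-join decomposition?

Yes

Common attributes: Rel1 ∩ Rel2 = {ABD}.
Closure of {ABD}: ABD → E applies, adding E; E → AC applies, adding C. So (ABD)⁺ = {ABCDE}.
This closure contains every attribute of Rel1, so Rel1 ∩ Rel2 → Rel1. The join is lossless.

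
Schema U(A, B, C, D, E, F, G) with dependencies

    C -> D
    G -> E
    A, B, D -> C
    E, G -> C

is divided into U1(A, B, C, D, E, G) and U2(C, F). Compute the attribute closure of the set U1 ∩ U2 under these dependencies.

U1 ∩ U2 = {C}.
C → D applies, adding D
Closure: {C, D}.

C, D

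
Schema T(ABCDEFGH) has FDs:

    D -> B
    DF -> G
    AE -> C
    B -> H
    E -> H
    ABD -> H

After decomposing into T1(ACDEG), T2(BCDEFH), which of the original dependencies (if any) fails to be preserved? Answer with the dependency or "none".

DF -> G

Check DF → G: no single fragment contains all of {DFG}, and the restricted closure of {DF} across the fragments never reaches {G}.
D → B is preserved.
AE → C is preserved.
B → H is preserved.
E → H is preserved.
ABD → H is preserved.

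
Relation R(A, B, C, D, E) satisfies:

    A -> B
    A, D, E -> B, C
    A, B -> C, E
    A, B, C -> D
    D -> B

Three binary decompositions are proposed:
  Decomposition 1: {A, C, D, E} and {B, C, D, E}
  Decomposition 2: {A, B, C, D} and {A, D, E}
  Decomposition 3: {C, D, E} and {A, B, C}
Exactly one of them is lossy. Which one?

Decomposition 1: common = {C, D, E}, closure = {B, C, D, E} → lossless.
Decomposition 2: common = {A, D}, closure = {A, B, C, D, E} → lossless.
Decomposition 3: common = {C}, closure = {C} → lossy.

Decomposition 3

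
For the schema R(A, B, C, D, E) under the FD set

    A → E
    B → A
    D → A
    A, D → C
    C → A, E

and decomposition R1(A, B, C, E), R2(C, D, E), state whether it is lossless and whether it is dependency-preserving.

Lossless test: (C, E)⁺ = {A, C, E}, which is a superkey of neither fragment — lossy.
Dependency preservation: D → A; A, D → C are not contained in any single fragment, but the restricted closure of each left-hand side across the fragments still reaches the right-hand side; the remaining FDs each lie inside some fragment. All dependencies are preserved.

lossy but dependency-preserving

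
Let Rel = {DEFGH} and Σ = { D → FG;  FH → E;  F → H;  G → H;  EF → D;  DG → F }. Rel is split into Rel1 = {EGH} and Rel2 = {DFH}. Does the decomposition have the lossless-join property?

Common attributes: Rel1 ∩ Rel2 = {H}.
No dependency enlarges {H}, so (H)⁺ = {H}.
The closure contains neither all of Rel1 = {EGH} nor all of Rel2 = {DFH}, so the common attributes are not a superkey of either fragment. The join is lossy.

No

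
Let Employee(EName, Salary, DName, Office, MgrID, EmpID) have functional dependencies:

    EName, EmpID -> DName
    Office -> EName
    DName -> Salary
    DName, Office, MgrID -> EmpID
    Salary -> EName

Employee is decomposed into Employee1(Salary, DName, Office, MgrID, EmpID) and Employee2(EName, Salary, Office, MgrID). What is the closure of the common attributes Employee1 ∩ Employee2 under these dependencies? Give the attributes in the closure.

Employee1 ∩ Employee2 = {Salary, Office, MgrID}.
Office → EName applies, adding EName
Closure: {EName, Salary, Office, MgrID}.

EName, Salary, Office, MgrID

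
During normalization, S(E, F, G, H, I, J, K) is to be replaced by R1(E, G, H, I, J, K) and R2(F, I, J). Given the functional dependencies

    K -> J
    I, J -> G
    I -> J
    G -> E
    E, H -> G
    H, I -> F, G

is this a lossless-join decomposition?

No

Common attributes: R1 ∩ R2 = {I, J}.
Closure of {I, J}: I, J → G applies, adding G; G → E applies, adding E. So (I, J)⁺ = {E, G, I, J}.
The closure contains neither all of R1 = {E, G, H, I, J, K} nor all of R2 = {F, I, J}, so the common attributes are not a superkey of either fragment. The join is lossy.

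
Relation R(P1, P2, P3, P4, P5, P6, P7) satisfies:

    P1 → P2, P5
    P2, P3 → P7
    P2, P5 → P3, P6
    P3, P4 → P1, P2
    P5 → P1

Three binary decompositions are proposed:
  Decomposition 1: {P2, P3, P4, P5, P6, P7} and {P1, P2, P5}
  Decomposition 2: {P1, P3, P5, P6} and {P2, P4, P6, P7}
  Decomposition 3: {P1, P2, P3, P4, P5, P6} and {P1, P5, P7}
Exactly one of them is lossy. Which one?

Decomposition 1: common = {P2, P5}, closure = {P1, P2, P3, P5, P6, P7} → lossless.
Decomposition 2: common = {P6}, closure = {P6} → lossy.
Decomposition 3: common = {P1, P5}, closure = {P1, P2, P3, P5, P6, P7} → lossless.

Decomposition 2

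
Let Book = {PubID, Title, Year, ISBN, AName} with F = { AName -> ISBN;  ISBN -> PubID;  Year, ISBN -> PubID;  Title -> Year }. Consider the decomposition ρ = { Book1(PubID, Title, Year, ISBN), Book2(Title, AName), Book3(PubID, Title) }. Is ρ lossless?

Chase test. Columns are PubID, Title, Year, ISBN, AName; row i has aⱼ where attribute j ∈ Booki, else bᵢⱼ.
Initial tableau (one row per fragment):
  row 1: a1 a2 a3 a4 b15
  row 2: b21 a2 b23 b24 a5
  row 3: a1 a2 b33 b34 b35
Rows 1 and 2 agree on Title; apply Title→Year and equate their Year entries.
Rows 1 and 3 agree on Title; apply Title→Year and equate their Year entries.
No row becomes fully distinguished — the join is lossy.

No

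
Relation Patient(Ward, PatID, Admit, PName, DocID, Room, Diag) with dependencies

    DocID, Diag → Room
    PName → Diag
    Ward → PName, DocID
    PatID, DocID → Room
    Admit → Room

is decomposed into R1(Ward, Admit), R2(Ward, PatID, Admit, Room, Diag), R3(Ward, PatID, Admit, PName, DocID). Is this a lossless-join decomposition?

Chase test. Columns are Ward, PatID, Admit, PName, DocID, Room, Diag; row i has aⱼ where attribute j ∈ Ri, else bᵢⱼ.
Initial tableau (one row per fragment):
  row 1: a1 b12 a3 b14 b15 b16 b17
  row 2: a1 a2 a3 b24 b25 a6 a7
  row 3: a1 a2 a3 a4 a5 b36 b37
Rows 1 and 2 agree on Ward; apply Ward→PName, DocID and equate their PName, DocID entries.
Rows 1 and 3 agree on Ward; apply Ward→PName, DocID and equate their PName, DocID entries.
Rows 2 and 3 agree on PatID, DocID; apply PatID, DocID→Room and equate their Room entries.
Rows 1 and 2 agree on Admit; apply Admit→Room and equate their Room entries.
Rows 1 and 2 agree on PName; apply PName→Diag and equate their Diag entries.
Rows 1 and 3 agree on PName; apply PName→Diag and equate their Diag entries.
Row 2 is now all distinguished symbols — the join is lossless.

Yes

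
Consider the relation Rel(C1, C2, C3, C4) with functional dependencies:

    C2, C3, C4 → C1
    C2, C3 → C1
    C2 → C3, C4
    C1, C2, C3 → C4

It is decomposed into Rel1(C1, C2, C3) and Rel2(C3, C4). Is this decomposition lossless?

No

Common attributes: Rel1 ∩ Rel2 = {C3}.
No dependency enlarges {C3}, so (C3)⁺ = {C3}.
The closure contains neither all of Rel1 = {C1, C2, C3} nor all of Rel2 = {C3, C4}, so the common attributes are not a superkey of either fragment. The join is lossy.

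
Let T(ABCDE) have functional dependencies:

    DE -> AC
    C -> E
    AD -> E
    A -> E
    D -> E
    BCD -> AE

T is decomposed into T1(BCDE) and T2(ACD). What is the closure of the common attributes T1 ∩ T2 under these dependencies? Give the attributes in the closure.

ACDE

T1 ∩ T2 = {CD}.
C → E applies, adding E
DE → AC applies, adding A
Closure: {ACDE}.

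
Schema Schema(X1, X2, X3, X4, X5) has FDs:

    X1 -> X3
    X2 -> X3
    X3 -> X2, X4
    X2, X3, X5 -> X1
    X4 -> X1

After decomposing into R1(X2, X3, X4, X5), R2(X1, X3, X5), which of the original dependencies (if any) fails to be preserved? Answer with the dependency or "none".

none

X1 → X3 lies within R2.
X2 → X3 lies within R1.
X3 → X2, X4 lies within R1.
X2, X3, X5 → X1: restricted closure across fragments reaches X1.
X4 → X1: restricted closure across fragments reaches X1.
Every dependency is enforceable on the fragments, so the decomposition is dependency-preserving.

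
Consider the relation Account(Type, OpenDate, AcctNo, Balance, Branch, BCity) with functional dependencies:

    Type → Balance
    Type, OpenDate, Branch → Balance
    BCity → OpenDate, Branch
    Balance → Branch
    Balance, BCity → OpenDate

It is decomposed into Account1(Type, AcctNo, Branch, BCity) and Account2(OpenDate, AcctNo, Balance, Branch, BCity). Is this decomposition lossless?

Common attributes: Account1 ∩ Account2 = {AcctNo, Branch, BCity}.
Closure of {AcctNo, Branch, BCity}: BCity → OpenDate, Branch applies, adding OpenDate. So (AcctNo, Branch, BCity)⁺ = {OpenDate, AcctNo, Branch, BCity}.
The closure contains neither all of Account1 = {Type, AcctNo, Branch, BCity} nor all of Account2 = {OpenDate, AcctNo, Balance, Branch, BCity}, so the common attributes are not a superkey of either fragment. The join is lossy.

No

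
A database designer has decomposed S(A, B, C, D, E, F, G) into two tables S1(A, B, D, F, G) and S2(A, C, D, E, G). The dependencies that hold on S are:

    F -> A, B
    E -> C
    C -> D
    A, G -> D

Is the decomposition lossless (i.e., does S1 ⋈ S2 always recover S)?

No

Common attributes: S1 ∩ S2 = {A, D, G}.
No dependency enlarges {A, D, G}, so (A, D, G)⁺ = {A, D, G}.
The closure contains neither all of S1 = {A, B, D, F, G} nor all of S2 = {A, C, D, E, G}, so the common attributes are not a superkey of either fragment. The join is lossy.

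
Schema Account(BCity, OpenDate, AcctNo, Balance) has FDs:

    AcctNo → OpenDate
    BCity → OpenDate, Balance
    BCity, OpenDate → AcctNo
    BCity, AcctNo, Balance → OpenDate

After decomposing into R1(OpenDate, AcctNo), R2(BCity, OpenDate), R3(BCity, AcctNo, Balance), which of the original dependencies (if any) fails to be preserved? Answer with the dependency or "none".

none

AcctNo → OpenDate lies within R1.
BCity → OpenDate, Balance: restricted closure across fragments reaches OpenDate, Balance.
BCity, OpenDate → AcctNo: restricted closure across fragments reaches AcctNo.
BCity, AcctNo, Balance → OpenDate: restricted closure across fragments reaches OpenDate.
Every dependency is enforceable on the fragments, so the decomposition is dependency-preserving.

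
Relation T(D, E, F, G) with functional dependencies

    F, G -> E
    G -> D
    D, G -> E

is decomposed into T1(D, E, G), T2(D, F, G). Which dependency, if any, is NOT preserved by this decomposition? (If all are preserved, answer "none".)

none

F, G → E: restricted closure across fragments reaches E.
G → D lies within T1.
D, G → E lies within T1.
Every dependency is enforceable on the fragments, so the decomposition is dependency-preserving.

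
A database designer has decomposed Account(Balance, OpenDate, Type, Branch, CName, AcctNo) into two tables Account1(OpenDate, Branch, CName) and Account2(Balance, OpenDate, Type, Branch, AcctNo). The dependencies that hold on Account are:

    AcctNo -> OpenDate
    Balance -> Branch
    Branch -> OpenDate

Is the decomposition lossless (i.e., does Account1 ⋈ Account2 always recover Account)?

Common attributes: Account1 ∩ Account2 = {OpenDate, Branch}.
No dependency enlarges {OpenDate, Branch}, so (OpenDate, Branch)⁺ = {OpenDate, Branch}.
The closure contains neither all of Account1 = {OpenDate, Branch, CName} nor all of Account2 = {Balance, OpenDate, Type, Branch, AcctNo}, so the common attributes are not a superkey of either fragment. The join is lossy.

No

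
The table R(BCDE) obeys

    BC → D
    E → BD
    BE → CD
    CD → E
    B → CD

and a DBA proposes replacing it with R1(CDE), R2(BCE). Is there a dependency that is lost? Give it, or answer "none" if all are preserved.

none

BC → D: restricted closure across fragments reaches D.
E → BD: restricted closure across fragments reaches BD.
BE → CD: restricted closure across fragments reaches CD.
CD → E lies within R1.
B → CD: restricted closure across fragments reaches CD.
Every dependency is enforceable on the fragments, so the decomposition is dependency-preserving.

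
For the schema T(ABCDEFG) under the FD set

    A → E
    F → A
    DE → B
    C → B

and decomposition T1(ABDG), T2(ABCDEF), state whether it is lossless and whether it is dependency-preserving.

lossy but dependency-preserving

Lossless test: (ABD)⁺ = {ABDE}, which is a superkey of neither fragment — lossy.
Dependency preservation: every FD's attributes lie within a single fragment, so each can be enforced locally — preserved.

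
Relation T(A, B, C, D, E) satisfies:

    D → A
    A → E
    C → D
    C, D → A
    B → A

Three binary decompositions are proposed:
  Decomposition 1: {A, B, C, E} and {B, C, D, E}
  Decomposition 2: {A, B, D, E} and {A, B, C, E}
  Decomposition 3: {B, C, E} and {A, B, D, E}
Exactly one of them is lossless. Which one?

Decomposition 1: common = {B, C, E}, closure = {A, B, C, D, E} → lossless.
Decomposition 2: common = {A, B, E}, closure = {A, B, E} → lossy.
Decomposition 3: common = {B, E}, closure = {A, B, E} → lossy.

Decomposition 1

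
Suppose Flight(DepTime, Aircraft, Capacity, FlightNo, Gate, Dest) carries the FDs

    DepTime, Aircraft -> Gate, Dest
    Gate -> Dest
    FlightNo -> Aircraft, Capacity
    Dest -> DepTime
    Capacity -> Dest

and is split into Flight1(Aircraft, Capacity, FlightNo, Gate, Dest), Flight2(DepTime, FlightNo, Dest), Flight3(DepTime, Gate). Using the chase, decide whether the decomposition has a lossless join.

Chase test. Columns are DepTime, Aircraft, Capacity, FlightNo, Gate, Dest; row i has aⱼ where attribute j ∈ Flighti, else bᵢⱼ.
Initial tableau (one row per fragment):
  row 1: b11 a2 a3 a4 a5 a6
  row 2: a1 b22 b23 a4 b25 a6
  row 3: a1 b32 b33 b34 a5 b36
Rows 1 and 3 agree on Gate; apply Gate→Dest and equate their Dest entries.
Rows 1 and 2 agree on FlightNo; apply FlightNo→Aircraft, Capacity and equate their Aircraft, Capacity entries.
Rows 1 and 2 agree on Dest; apply Dest→DepTime and equate their DepTime entries.
Rows 1 and 2 agree on DepTime, Aircraft; apply DepTime, Aircraft→Gate, Dest and equate their Gate, Dest entries.
Row 1 is now all distinguished symbols — the join is lossless.

Yes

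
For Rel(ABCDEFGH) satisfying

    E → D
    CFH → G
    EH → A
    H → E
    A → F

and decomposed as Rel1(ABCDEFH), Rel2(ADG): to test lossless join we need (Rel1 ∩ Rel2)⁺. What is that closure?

Rel1 ∩ Rel2 = {AD}.
A → F applies, adding F
Closure: {ADF}.

ADF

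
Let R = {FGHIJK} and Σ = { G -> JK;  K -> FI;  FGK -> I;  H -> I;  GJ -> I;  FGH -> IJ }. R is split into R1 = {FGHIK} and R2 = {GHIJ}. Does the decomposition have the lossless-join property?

Common attributes: R1 ∩ R2 = {GHI}.
Closure of {GHI}: G → JK applies, adding JK; K → FI applies, adding F. So (GHI)⁺ = {FGHIJK}.
This closure contains every attribute of R1, so R1 ∩ R2 → R1. The join is lossless.

Yes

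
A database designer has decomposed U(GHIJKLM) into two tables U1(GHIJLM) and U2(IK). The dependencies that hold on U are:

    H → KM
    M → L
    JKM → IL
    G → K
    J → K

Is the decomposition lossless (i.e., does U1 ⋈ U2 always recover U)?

Common attributes: U1 ∩ U2 = {I}.
No dependency enlarges {I}, so (I)⁺ = {I}.
The closure contains neither all of U1 = {GHIJLM} nor all of U2 = {IK}, so the common attributes are not a superkey of either fragment. The join is lossy.

No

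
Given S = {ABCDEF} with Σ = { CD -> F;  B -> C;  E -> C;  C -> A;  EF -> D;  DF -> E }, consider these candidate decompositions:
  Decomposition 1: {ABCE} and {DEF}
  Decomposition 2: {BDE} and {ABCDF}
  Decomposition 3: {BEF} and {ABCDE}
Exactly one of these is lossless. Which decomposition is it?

Decomposition 1: common = {E}, closure = {ACE} → lossy.
Decomposition 2: common = {BD}, closure = {ABCDEF} → lossless.
Decomposition 3: common = {BE}, closure = {ABCE} → lossy.

Decomposition 2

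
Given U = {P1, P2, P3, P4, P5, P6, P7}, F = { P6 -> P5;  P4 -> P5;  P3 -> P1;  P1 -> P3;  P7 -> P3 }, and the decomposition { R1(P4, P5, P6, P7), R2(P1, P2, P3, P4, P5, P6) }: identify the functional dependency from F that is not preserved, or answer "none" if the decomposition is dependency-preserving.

P7 -> P3

Check P7 → P3: no single fragment contains all of {P3, P7}, and the restricted closure of {P7} across the fragments never reaches {P3}.
P6 → P5 is preserved.
P4 → P5 is preserved.
P3 → P1 is preserved.
P1 → P3 is preserved.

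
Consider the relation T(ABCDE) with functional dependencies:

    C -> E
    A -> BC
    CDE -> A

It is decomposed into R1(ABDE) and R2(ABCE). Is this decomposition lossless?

Common attributes: R1 ∩ R2 = {ABE}.
Closure of {ABE}: A → BC applies, adding C. So (ABE)⁺ = {ABCE}.
This closure contains every attribute of R2, so R1 ∩ R2 → R2. The join is lossless.

Yes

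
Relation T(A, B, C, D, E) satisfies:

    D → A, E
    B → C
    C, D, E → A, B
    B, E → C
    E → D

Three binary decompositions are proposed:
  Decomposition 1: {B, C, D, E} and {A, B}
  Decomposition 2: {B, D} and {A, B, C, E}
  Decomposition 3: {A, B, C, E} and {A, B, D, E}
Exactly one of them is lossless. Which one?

Decomposition 3

Decomposition 1: common = {B}, closure = {B, C} → lossy.
Decomposition 2: common = {B}, closure = {B, C} → lossy.
Decomposition 3: common = {A, B, E}, closure = {A, B, C, D, E} → lossless.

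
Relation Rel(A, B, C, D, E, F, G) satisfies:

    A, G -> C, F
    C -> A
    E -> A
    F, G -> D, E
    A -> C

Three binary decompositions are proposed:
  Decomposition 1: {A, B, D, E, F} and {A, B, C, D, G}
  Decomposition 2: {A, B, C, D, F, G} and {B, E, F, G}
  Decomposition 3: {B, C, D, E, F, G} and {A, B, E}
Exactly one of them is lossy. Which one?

Decomposition 1: common = {A, B, D}, closure = {A, B, C, D} → lossy.
Decomposition 2: common = {B, F, G}, closure = {A, B, C, D, E, F, G} → lossless.
Decomposition 3: common = {B, E}, closure = {A, B, C, E} → lossless.

Decomposition 1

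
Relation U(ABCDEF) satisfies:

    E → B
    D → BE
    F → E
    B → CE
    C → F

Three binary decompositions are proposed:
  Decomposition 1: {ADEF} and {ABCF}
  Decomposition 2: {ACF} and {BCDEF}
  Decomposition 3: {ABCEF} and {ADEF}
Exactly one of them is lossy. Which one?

Decomposition 2

Decomposition 1: common = {AF}, closure = {ABCEF} → lossless.
Decomposition 2: common = {CF}, closure = {BCEF} → lossy.
Decomposition 3: common = {AEF}, closure = {ABCEF} → lossless.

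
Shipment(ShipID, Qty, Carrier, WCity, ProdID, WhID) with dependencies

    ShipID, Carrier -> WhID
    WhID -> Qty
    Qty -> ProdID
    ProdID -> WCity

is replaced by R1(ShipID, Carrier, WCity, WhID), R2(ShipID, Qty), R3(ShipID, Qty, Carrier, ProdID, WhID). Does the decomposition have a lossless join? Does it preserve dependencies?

lossless but not dependency-preserving

Lossless test (chase): Rows 1 and 3 agree on WhID; apply WhID→Qty and equate their Qty entries. Rows 1 and 2 agree on Qty; apply Qty→ProdID and equate their ProdID entries. Rows 1 and 3 agree on Qty; apply Qty→ProdID and equate their ProdID entries. Rows 1 and 2 agree on ProdID; apply ProdID→WCity and equate their WCity entries. Rows 1 and 3 agree on ProdID; apply ProdID→WCity and equate their WCity entries. Row 1 is now all distinguished symbols — the join is lossless.
Dependency preservation: the restricted closure of {ProdID} across the fragments never reaches {WCity}, so ProdID → WCity cannot be enforced without a join — not preserved.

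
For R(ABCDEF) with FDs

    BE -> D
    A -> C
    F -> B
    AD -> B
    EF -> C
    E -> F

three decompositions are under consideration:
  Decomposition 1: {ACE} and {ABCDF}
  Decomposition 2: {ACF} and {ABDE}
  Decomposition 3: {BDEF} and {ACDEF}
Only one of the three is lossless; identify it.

Decomposition 3

Decomposition 1: common = {AC}, closure = {AC} → lossy.
Decomposition 2: common = {A}, closure = {AC} → lossy.
Decomposition 3: common = {DEF}, closure = {BCDEF} → lossless.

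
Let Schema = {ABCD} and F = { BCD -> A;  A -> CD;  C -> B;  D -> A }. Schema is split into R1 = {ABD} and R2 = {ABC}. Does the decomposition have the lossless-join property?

Yes

Common attributes: R1 ∩ R2 = {AB}.
Closure of {AB}: A → CD applies, adding CD. So (AB)⁺ = {ABCD}.
This closure contains every attribute of R1, so R1 ∩ R2 → R1. The join is lossless.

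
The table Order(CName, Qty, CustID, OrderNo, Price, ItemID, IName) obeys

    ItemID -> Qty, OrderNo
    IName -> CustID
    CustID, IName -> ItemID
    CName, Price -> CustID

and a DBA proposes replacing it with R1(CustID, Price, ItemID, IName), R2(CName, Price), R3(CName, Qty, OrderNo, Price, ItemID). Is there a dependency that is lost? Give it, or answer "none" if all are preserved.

Check CName, Price → CustID: no single fragment contains all of {CName, CustID, Price}, and the restricted closure of {CName, Price} across the fragments never reaches {CustID}.
ItemID → Qty, OrderNo is preserved.
IName → CustID is preserved.
CustID, IName → ItemID is preserved.

CName, Price -> CustID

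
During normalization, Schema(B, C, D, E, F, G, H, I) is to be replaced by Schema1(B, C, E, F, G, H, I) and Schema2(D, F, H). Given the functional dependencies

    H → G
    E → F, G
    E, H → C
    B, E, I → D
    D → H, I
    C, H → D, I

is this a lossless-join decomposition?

Common attributes: Schema1 ∩ Schema2 = {F, H}.
Closure of {F, H}: H → G applies, adding G. So (F, H)⁺ = {F, G, H}.
The closure contains neither all of Schema1 = {B, C, E, F, G, H, I} nor all of Schema2 = {D, F, H}, so the common attributes are not a superkey of either fragment. The join is lossy.

No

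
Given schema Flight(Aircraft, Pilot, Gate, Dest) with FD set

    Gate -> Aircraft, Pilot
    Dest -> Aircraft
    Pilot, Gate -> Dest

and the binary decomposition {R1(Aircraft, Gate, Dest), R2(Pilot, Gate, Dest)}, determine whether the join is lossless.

Common attributes: R1 ∩ R2 = {Gate, Dest}.
Closure of {Gate, Dest}: Gate → Aircraft, Pilot applies, adding Aircraft, Pilot. So (Gate, Dest)⁺ = {Aircraft, Pilot, Gate, Dest}.
This closure contains every attribute of R1, so R1 ∩ R2 → R1. The join is lossless.

Yes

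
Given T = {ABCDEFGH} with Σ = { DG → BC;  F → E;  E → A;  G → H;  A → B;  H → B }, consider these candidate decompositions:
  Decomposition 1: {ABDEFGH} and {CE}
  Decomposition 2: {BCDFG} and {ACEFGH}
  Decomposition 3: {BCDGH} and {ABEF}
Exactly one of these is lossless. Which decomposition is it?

Decomposition 1: common = {E}, closure = {ABE} → lossy.
Decomposition 2: common = {CFG}, closure = {ABCEFGH} → lossless.
Decomposition 3: common = {B}, closure = {B} → lossy.

Decomposition 2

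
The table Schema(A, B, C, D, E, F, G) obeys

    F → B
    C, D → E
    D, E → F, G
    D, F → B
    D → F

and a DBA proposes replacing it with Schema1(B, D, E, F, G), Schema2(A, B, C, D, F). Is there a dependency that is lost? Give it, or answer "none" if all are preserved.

C, D → E

Check C, D → E: no single fragment contains all of {C, D, E}, and the restricted closure of {C, D} across the fragments never reaches {E}.
F → B is preserved.
D, E → F, G is preserved.
D, F → B is preserved.
D → F is preserved.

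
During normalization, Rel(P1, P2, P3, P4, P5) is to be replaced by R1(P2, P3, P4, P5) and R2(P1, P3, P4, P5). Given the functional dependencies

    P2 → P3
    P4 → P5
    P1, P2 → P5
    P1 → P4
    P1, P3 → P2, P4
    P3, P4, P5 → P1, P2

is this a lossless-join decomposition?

Common attributes: R1 ∩ R2 = {P3, P4, P5}.
Closure of {P3, P4, P5}: P3, P4, P5 → P1, P2 applies, adding P1, P2. So (P3, P4, P5)⁺ = {P1, P2, P3, P4, P5}.
This closure contains every attribute of R1, so R1 ∩ R2 → R1. The join is lossless.

Yes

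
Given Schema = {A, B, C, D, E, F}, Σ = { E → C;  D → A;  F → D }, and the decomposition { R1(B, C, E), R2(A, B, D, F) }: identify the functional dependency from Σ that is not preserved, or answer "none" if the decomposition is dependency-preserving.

E → C lies within R1.
D → A lies within R2.
F → D lies within R2.
Every dependency is enforceable on the fragments, so the decomposition is dependency-preserving.

none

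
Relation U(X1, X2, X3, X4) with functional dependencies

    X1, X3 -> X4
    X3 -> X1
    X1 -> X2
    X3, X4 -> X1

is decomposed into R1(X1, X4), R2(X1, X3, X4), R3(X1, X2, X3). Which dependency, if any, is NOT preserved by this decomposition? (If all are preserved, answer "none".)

X1, X3 → X4 lies within R2.
X3 → X1 lies within R2.
X1 → X2 lies within R3.
X3, X4 → X1 lies within R2.
Every dependency is enforceable on the fragments, so the decomposition is dependency-preserving.

none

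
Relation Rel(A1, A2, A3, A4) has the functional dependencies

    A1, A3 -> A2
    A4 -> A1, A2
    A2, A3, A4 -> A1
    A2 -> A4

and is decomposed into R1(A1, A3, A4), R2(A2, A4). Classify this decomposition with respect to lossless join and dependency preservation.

lossless and dependency-preserving

Lossless test: (A4)⁺ = {A1, A2, A4}, which contains all of one fragment — lossless.
Dependency preservation: A1, A3 → A2; A4 → A1, A2; A2, A3, A4 → A1 are not contained in any single fragment, but the restricted closure of each left-hand side across the fragments still reaches the right-hand side; the remaining FDs each lie inside some fragment. All dependencies are preserved.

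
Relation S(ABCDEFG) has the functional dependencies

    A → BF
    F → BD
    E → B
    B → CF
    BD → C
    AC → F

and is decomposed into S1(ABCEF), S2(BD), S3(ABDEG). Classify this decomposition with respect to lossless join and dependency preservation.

lossless and dependency-preserving

Lossless test (chase): Rows 1 and 3 agree on A; apply A→BF and equate their BF entries. Rows 1 and 3 agree on F; apply F→BD and equate their BD entries. Rows 1 and 2 agree on B; apply B→CF and equate their CF entries. Rows 1 and 3 agree on B; apply B→CF and equate their CF entries. Row 3 is now all distinguished symbols — the join is lossless.
Dependency preservation: F → BD; BD → C are not contained in any single fragment, but the restricted closure of each left-hand side across the fragments still reaches the right-hand side; the remaining FDs each lie inside some fragment. All dependencies are preserved.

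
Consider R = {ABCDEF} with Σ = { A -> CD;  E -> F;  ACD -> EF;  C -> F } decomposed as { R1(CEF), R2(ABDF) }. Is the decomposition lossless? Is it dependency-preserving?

Lossless test: (F)⁺ = {F}, which is a superkey of neither fragment — lossy.
Dependency preservation: the restricted closure of {A} across the fragments never reaches {CD}, so A → CD cannot be enforced without a join — not preserved.

lossy and not dependency-preserving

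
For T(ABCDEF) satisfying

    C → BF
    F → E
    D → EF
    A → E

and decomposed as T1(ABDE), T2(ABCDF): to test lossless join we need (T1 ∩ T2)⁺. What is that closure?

ABDEF

T1 ∩ T2 = {ABD}.
D → EF applies, adding EF
Closure: {ABDEF}.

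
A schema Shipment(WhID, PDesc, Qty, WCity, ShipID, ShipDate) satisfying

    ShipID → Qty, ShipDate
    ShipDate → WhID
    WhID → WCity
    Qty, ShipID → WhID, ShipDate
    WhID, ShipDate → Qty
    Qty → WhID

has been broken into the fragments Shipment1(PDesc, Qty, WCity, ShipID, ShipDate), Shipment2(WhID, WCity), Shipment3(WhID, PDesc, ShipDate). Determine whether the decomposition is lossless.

Yes

Chase test. Columns are WhID, PDesc, Qty, WCity, ShipID, ShipDate; row i has aⱼ where attribute j ∈ Shipmenti, else bᵢⱼ.
Initial tableau (one row per fragment):
  row 1: b11 a2 a3 a4 a5 a6
  row 2: a1 b22 b23 a4 b25 b26
  row 3: a1 a2 b33 b34 b35 a6
Rows 1 and 3 agree on ShipDate; apply ShipDate→WhID and equate their WhID entries.
Rows 1 and 3 agree on WhID; apply WhID→WCity and equate their WCity entries.
Rows 1 and 3 agree on WhID, ShipDate; apply WhID, ShipDate→Qty and equate their Qty entries.
Row 1 is now all distinguished symbols — the join is lossless.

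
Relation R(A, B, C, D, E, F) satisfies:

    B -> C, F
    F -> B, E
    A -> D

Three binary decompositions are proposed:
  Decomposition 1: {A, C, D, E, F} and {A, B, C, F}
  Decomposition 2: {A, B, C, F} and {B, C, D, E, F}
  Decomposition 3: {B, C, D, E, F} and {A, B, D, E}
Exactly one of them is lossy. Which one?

Decomposition 2

Decomposition 1: common = {A, C, F}, closure = {A, B, C, D, E, F} → lossless.
Decomposition 2: common = {B, C, F}, closure = {B, C, E, F} → lossy.
Decomposition 3: common = {B, D, E}, closure = {B, C, D, E, F} → lossless.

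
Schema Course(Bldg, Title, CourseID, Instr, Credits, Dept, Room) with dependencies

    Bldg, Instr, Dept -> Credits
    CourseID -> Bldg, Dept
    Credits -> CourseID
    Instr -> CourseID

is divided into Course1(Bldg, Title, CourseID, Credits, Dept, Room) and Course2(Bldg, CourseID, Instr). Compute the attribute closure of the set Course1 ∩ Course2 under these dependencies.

Course1 ∩ Course2 = {Bldg, CourseID}.
CourseID → Bldg, Dept applies, adding Dept
Closure: {Bldg, CourseID, Dept}.

Bldg, CourseID, Dept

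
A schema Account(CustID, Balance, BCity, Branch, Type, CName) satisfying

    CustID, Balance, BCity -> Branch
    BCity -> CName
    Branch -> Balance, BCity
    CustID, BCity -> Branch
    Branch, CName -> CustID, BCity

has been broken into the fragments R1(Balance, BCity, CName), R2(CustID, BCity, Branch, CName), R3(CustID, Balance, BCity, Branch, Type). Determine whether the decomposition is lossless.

Yes

Chase test. Columns are CustID, Balance, BCity, Branch, Type, CName; row i has aⱼ where attribute j ∈ Ri, else bᵢⱼ.
Initial tableau (one row per fragment):
  row 1: b11 a2 a3 b14 b15 a6
  row 2: a1 b22 a3 a4 b25 a6
  row 3: a1 a2 a3 a4 a5 b36
Rows 1 and 3 agree on BCity; apply BCity→CName and equate their CName entries.
Rows 2 and 3 agree on Branch; apply Branch→Balance, BCity and equate their Balance, BCity entries.
Row 3 is now all distinguished symbols — the join is lossless.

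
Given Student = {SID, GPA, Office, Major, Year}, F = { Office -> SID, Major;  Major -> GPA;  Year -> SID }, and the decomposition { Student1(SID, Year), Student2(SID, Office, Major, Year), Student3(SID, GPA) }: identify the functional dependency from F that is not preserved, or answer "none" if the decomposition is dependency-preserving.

Check Major → GPA: no single fragment contains all of {GPA, Major}, and the restricted closure of {Major} across the fragments never reaches {GPA}.
Office → SID, Major is preserved.
Year → SID is preserved.

Major -> GPA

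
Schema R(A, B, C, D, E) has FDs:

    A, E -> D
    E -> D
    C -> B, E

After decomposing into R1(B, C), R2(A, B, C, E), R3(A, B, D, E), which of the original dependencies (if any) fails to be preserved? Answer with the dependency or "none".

A, E → D lies within R3.
E → D lies within R3.
C → B, E lies within R2.
Every dependency is enforceable on the fragments, so the decomposition is dependency-preserving.

none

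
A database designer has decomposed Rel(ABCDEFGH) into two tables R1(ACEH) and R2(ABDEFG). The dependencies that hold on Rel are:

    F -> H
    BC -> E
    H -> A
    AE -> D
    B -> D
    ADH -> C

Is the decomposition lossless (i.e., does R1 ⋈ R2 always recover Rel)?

Common attributes: R1 ∩ R2 = {AE}.
Closure of {AE}: AE → D applies, adding D. So (AE)⁺ = {ADE}.
The closure contains neither all of R1 = {ACEH} nor all of R2 = {ABDEFG}, so the common attributes are not a superkey of either fragment. The join is lossy.

No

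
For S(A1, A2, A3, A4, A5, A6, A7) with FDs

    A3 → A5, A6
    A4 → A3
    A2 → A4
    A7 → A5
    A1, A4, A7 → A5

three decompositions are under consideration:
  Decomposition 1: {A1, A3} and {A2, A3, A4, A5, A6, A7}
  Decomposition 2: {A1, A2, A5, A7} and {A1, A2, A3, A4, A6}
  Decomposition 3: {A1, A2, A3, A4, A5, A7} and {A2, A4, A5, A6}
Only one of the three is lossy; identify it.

Decomposition 1

Decomposition 1: common = {A3}, closure = {A3, A5, A6} → lossy.
Decomposition 2: common = {A1, A2}, closure = {A1, A2, A3, A4, A5, A6} → lossless.
Decomposition 3: common = {A2, A4, A5}, closure = {A2, A3, A4, A5, A6} → lossless.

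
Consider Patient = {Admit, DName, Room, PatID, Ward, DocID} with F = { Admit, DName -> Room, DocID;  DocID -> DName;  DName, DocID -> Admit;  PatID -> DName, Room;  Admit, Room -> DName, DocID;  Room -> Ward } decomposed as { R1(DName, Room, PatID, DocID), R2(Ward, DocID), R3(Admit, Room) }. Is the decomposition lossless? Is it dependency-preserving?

Lossless test (chase): Rows 1 and 2 agree on DocID; apply DocID→DName and equate their DName entries. Rows 1 and 2 agree on DName, DocID; apply DName, DocID→Admit and equate their Admit entries. Rows 1 and 3 agree on Room; apply Room→Ward and equate their Ward entries. Rows 1 and 2 agree on Admit, DName; apply Admit, DName→Room, DocID and equate their Room, DocID entries. Rows 1 and 2 agree on Room; apply Room→Ward and equate their Ward entries. No row becomes fully distinguished — the join is lossy.
Dependency preservation: the restricted closure of {Admit, DName} across the fragments never reaches {Room, DocID}, so Admit, DName → Room, DocID cannot be enforced without a join — not preserved.

lossy and not dependency-preserving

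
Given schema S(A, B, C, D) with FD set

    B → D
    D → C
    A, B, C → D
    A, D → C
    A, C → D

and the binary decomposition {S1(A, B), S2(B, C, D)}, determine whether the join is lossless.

Common attributes: S1 ∩ S2 = {B}.
Closure of {B}: B → D applies, adding D; D → C applies, adding C. So (B)⁺ = {B, C, D}.
This closure contains every attribute of S2, so S1 ∩ S2 → S2. The join is lossless.

Yes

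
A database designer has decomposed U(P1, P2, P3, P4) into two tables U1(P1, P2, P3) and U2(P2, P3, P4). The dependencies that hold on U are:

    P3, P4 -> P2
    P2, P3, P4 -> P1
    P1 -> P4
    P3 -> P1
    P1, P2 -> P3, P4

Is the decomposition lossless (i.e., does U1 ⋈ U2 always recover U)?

Yes

Common attributes: U1 ∩ U2 = {P2, P3}.
Closure of {P2, P3}: P3 → P1 applies, adding P1; P1, P2 → P3, P4 applies, adding P4. So (P2, P3)⁺ = {P1, P2, P3, P4}.
This closure contains every attribute of U1, so U1 ∩ U2 → U1. The join is lossless.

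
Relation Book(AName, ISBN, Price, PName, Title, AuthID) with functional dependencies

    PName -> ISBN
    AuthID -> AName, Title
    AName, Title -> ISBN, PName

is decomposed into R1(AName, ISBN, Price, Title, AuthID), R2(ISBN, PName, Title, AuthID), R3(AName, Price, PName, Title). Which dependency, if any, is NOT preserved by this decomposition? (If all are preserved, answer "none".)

PName → ISBN lies within R2.
AuthID → AName, Title lies within R1.
AName, Title → ISBN, PName: restricted closure across fragments reaches ISBN, PName.
Every dependency is enforceable on the fragments, so the decomposition is dependency-preserving.

none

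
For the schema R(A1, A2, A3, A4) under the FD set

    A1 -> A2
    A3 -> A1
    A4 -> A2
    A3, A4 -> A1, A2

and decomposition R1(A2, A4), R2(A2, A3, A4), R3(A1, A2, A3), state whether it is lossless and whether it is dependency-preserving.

lossless and dependency-preserving

Lossless test (chase): Rows 2 and 3 agree on A3; apply A3→A1 and equate their A1 entries. Row 2 is now all distinguished symbols — the join is lossless.
Dependency preservation: A3, A4 → A1, A2 is not contained in any single fragment, but the restricted closure of its left-hand side across the fragments still reaches the right-hand side; the remaining FDs each lie inside some fragment. All dependencies are preserved.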